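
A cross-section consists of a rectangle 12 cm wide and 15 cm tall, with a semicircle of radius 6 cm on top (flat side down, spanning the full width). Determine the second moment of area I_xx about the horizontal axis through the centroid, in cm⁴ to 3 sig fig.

Break the section into simple shapes (no overlaps), measuring from the bottom-left corner of the bounding box.
Rectangular body: 12 × 15, A = 180 cm², y = 7.5 cm, Ī = 3 375 cm⁴.
Semicircular cap: semicircle r = 6, A = 56.549 cm², y = 17.546 cm, Ī = 142.25 cm⁴.
Centroid: ȳ = ΣA·y / ΣA = 9.9017 cm.
Transfer each piece to the horizontal axis through the centroid using Ī + A·d² with d = y − 9.9017:
  rectangular body: d = -2.4017 cm → contributes +4413.3 cm⁴
  semicircular cap: d = 7.6448 cm → contributes +3447.1 cm⁴
Total I = 7860.4 cm⁴.

I_xx ≈ 7860 cm⁴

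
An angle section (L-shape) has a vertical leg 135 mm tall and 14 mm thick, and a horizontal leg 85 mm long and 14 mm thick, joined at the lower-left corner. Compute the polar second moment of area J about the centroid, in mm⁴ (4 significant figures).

J ≈ 6.896 × 10⁶ mm⁴

Treat the section as a set of non-overlapping primitives; coordinates are from the bounding-box lower-left.
Vertical leg: 14 × 135, A = 1 890 mm², y = 67.5 mm, Ī = 2 870 438 mm⁴.
Horizontal leg (remainder): 71 × 14, A = 994 mm², y = 7 mm, Ī = 16235.3 mm⁴.
Centroid: ȳ = ΣA·y / ΣA = 46.6481 mm.
Transfer each piece to the centroidal x-axis using Ī + A·d² with d = y − 46.6481:
  vertical leg: d = 20.8519 mm → contributes +3 692 216 mm⁴
  horizontal leg (remainder): d = -39.6481 mm → contributes +1 578 772 mm⁴
Total I = 5 270 988 mm⁴.
For the y-axis: x̄ = 21.6481 mm.
Repeating about the centroidal y-axis gives I_y = 1 625 038 mm⁴.
Polar second moment: J = I_x + I_y = 6 896 026 mm⁴.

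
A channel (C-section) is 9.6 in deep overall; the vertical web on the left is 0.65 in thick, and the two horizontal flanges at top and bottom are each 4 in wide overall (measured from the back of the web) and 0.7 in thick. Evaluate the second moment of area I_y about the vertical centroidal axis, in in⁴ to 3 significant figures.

Decompose the section into non-overlapping parts with the origin at the bottom-left of its bounding rectangle.
Web: 0.65 × 9.6, A = 6.24 in², x = 0.325 in, Ī = 0.2197 in⁴.
Top flange (beyond web): 3.35 × 0.7, A = 2.345 in², x = 2.325 in, Ī = 2.1931 in⁴.
Bottom flange (beyond web): 3.35 × 0.7, A = 2.345 in², x = 2.325 in, Ī = 2.1931 in⁴.
Centroid: x̄ = ΣA·x / ΣA = 1.1832 in.
Transfer each piece to the vertical centroidal axis using Ī + A·d² with d = x − 1.1832:
  web: d = -0.85819 in → contributes +4.8154 in⁴
  top flange (beyond web): d = 1.1418 in → contributes +5.2503 in⁴
  bottom flange (beyond web): d = 1.1418 in → contributes +5.2503 in⁴
Total I = 15.316 in⁴.

I_y ≈ 15.3 in⁴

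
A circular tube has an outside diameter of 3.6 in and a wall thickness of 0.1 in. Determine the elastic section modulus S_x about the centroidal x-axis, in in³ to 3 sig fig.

S_x ≈ 0.936 in³

Treat the section as a set of non-overlapping primitives; coordinates are from the bounding-box lower-left.
Outer circle: ⌀3.6, A = 10.179 in², y = 1.8 in, Ī = 8.2448 in⁴.
Bore (subtracted): ⌀3.4, A = 9.0792 in², y = 1.8 in, Ī = 6.5597 in⁴.
By symmetry the centroid is at mid-height, ȳ = 1.8 in.
All pieces are centred on the centroidal x-axis, so I = ΣĪ (holes subtracted) = 1.6851 in⁴.
Extreme fibre distance c = 1.8 in; S = I/c = 0.93615 in³.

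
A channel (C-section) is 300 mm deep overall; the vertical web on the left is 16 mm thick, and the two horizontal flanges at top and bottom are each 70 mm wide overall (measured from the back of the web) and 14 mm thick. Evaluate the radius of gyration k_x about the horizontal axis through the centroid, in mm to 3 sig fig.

k_x ≈ 103 mm

Treat the section as a set of non-overlapping primitives; coordinates are from the bounding-box lower-left.
Web: 16 × 300, A = 4 800 mm², y = 150 mm, Ī = 36 000 000 mm⁴.
Top flange (beyond web): 54 × 14, A = 756 mm², y = 293 mm, Ī = 12 348 mm⁴.
Bottom flange (beyond web): 54 × 14, A = 756 mm², y = 7 mm, Ī = 12 348 mm⁴.
By symmetry the centroid is at mid-height, ȳ = 150 mm.
Transfer each piece to the horizontal axis through the centroid using Ī + A·d² with d = y − 150:
  web: d = 0 mm → contributes +36 000 000 mm⁴
  top flange (beyond web): d = 143 mm → contributes +15 471 792 mm⁴
  bottom flange (beyond web): d = -143 mm → contributes +15 471 792 mm⁴
Total I = 66 943 584 mm⁴.
Radius of gyration: k = √(I/A) = √(66 943 584 / 6 312) = 102.98 mm.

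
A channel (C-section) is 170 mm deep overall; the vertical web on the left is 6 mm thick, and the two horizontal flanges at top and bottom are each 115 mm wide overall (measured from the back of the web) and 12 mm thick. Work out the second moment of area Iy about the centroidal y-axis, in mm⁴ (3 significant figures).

Iy ≈ 5.02 × 10⁶ mm⁴

Treat the section as a set of non-overlapping primitives; coordinates are from the bounding-box lower-left.
Web: 6 × 170, A = 1 020 mm², x = 3 mm, Ī = 3 060 mm⁴.
Top flange (beyond web): 109 × 12, A = 1 308 mm², x = 60.5 mm, Ī = 1 295 029 mm⁴.
Bottom flange (beyond web): 109 × 12, A = 1 308 mm², x = 60.5 mm, Ī = 1 295 029 mm⁴.
Centroid: x̄ = ΣA·x / ΣA = 44.37 mm.
Transfer each piece to the centroidal y-axis using Ī + A·d² with d = x − 44.37:
  web: d = -41.37 mm → contributes +1 748 736 mm⁴
  top flange (beyond web): d = 16.13 mm → contributes +1 635 356 mm⁴
  bottom flange (beyond web): d = 16.13 mm → contributes +1 635 356 mm⁴
Total I = 5 019 447 mm⁴.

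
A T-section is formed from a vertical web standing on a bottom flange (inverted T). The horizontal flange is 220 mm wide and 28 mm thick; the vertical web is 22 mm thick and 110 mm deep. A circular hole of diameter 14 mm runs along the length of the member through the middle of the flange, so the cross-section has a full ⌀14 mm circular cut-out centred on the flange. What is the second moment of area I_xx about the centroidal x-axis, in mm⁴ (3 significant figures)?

Treat the section as a set of non-overlapping primitives; coordinates are from the bounding-box lower-left.
Flange: 220 × 28, A = 6 160 mm², y = 14 mm, Ī = 402 453 mm⁴.
Web: 22 × 110, A = 2 420 mm², y = 83 mm, Ī = 2 440 167 mm⁴.
Hole (subtracted): ⌀14, A = 153.94 mm², y = 14 mm, Ī = 1885.7 mm⁴.
Centroid: ȳ = ΣA·y / ΣA = 33.817 mm.
Transfer each piece to the centroidal x-axis using Ī + A·d² with d = y − 33.817:
  flange: d = -19.817 mm → contributes +2 821 590 mm⁴
  web: d = 49.183 mm → contributes +8 294 047 mm⁴
  hole: d = -19.817 mm → contributes −62 340 mm⁴
Total I = 11 053 297 mm⁴.

I_xx ≈ 1.11 × 10⁷ mm⁴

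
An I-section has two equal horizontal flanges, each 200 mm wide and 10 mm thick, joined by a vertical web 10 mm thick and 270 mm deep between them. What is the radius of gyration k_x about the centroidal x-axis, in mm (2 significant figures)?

k_x ≈ 120 mm

Treat the section as a set of non-overlapping primitives; coordinates are from the bounding-box lower-left.
Bottom flange: 200 × 10, A = 2 000 mm², y = 5 mm, Ī = 16 667 mm⁴.
Web: 10 × 270, A = 2 700 mm², y = 145 mm, Ī = 16 402 500 mm⁴.
Top flange: 200 × 10, A = 2 000 mm², y = 285 mm, Ī = 16 667 mm⁴.
By symmetry the centroid is at mid-height, ȳ = 145 mm.
Transfer each piece to the centroidal x-axis using Ī + A·d² with d = y − 145:
  bottom flange: d = -140 mm → contributes +39 216 667 mm⁴
  web: d = 0 mm → contributes +16 402 500 mm⁴
  top flange: d = 140 mm → contributes +39 216 667 mm⁴
Total I = 94 835 833 mm⁴.
Radius of gyration: k = √(I/A) = √(94 835 833 / 6 700) = 119 mm.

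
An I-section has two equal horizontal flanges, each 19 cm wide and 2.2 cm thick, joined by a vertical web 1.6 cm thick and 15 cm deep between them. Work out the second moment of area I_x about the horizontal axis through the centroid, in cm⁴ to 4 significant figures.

I_x ≈ 6667 cm⁴

Treat the section as a set of non-overlapping primitives; coordinates are from the bounding-box lower-left.
Bottom flange: 19 × 2.2, A = 41.8 cm², y = 1.1 cm, Ī = 16.8593 cm⁴.
Web: 1.6 × 15, A = 24 cm², y = 9.7 cm, Ī = 450 cm⁴.
Top flange: 19 × 2.2, A = 41.8 cm², y = 18.3 cm, Ī = 16.8593 cm⁴.
By symmetry the centroid is at mid-height, ȳ = 9.7 cm.
Transfer each piece to the horizontal axis through the centroid using Ī + A·d² with d = y − 9.7:
  bottom flange: d = -8.6 cm → contributes +3108.39 cm⁴
  web: d = 0 cm → contributes +450 cm⁴
  top flange: d = 8.6 cm → contributes +3108.39 cm⁴
Total I = 6666.77 cm⁴.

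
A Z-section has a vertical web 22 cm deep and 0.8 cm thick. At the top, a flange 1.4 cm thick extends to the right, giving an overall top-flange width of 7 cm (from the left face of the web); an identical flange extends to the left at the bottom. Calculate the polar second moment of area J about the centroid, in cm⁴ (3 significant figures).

Split into non-overlapping primitives; take the origin at the lower-left of the bounding box.
Web: 0.8 × 22, A = 17.6 cm², y = 11 cm, Ī = 709.87 cm⁴.
Top flange (beyond web): 6.2 × 1.4, A = 8.68 cm², y = 21.3 cm, Ī = 1.4177 cm⁴.
Bottom flange (beyond web): 6.2 × 1.4, A = 8.68 cm², y = 0.7 cm, Ī = 1.4177 cm⁴.
Centroid: ȳ = ΣA·y / ΣA = 11 cm.
Transfer each piece to the centroidal x-axis using Ī + A·d² with d = y − 11:
  web: d = 0 cm → contributes +709.87 cm⁴
  top flange (beyond web): d = 10.3 cm → contributes +922.28 cm⁴
  bottom flange (beyond web): d = -10.3 cm → contributes +922.28 cm⁴
Total I = 2554.4 cm⁴.
For the y-axis: x̄ = 6.6 cm.
Repeating about the centroidal y-axis gives I_y = 269.21 cm⁴.
Polar second moment: J = I_x + I_y = 2823.6 cm⁴.

J ≈ 2820 cm⁴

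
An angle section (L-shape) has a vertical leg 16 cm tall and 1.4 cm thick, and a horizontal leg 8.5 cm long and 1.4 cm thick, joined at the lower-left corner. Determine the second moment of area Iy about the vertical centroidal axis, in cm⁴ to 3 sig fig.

Treat the section as a set of non-overlapping primitives; coordinates are from the bounding-box lower-left.
Vertical leg: 1.4 × 16, A = 22.4 cm², x = 0.7 cm, Ī = 3.6587 cm⁴.
Horizontal leg (remainder): 7.1 × 1.4, A = 9.94 cm², x = 4.95 cm, Ī = 41.756 cm⁴.
Centroid: x̄ = ΣA·x / ΣA = 2.0063 cm.
Transfer each piece to the vertical centroidal axis using Ī + A·d² with d = x − 2.0063:
  vertical leg: d = -1.3063 cm → contributes +41.881 cm⁴
  horizontal leg (remainder): d = 2.9437 cm → contributes +127.89 cm⁴
Total I = 169.77 cm⁴.

Iy ≈ 170 cm⁴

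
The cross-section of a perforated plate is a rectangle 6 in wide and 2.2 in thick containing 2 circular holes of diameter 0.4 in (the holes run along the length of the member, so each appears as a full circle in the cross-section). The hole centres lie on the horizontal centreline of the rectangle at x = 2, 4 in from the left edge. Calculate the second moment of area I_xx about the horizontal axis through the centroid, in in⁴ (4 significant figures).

I_xx ≈ 5.321 in⁴

Treat the section as a set of non-overlapping primitives; coordinates are from the bounding-box lower-left.
Plate: 6 × 2.2, A = 13.2 in², y = 1.1 in, Ī = 5.324 in⁴.
Hole 1 (subtracted): ⌀0.4, A = 0.125664 in², y = 1.1 in, Ī = 0.00125664 in⁴.
Hole 2 (subtracted): ⌀0.4, A = 0.125664 in², y = 1.1 in, Ī = 0.00125664 in⁴.
By symmetry the centroid is at mid-height, ȳ = 1.1 in.
All pieces are centred on the horizontal axis through the centroid, so I = ΣĪ (holes subtracted) = 5.32149 in⁴.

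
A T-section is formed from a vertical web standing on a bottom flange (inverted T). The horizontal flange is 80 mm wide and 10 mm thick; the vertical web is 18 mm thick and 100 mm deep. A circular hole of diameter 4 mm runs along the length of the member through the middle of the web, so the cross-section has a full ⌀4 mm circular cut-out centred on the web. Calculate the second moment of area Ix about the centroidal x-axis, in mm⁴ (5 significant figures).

Ix ≈ 3.1784 × 10⁶ mm⁴

Split into non-overlapping primitives; take the origin at the lower-left of the bounding box.
Flange: 80 × 10, A = 800 mm², y = 5 mm, Ī = 6666.667 mm⁴.
Web: 18 × 100, A = 1 800 mm², y = 60 mm, Ī = 1 500 000 mm⁴.
Hole (subtracted): ⌀4, A = 12.56637 mm², y = 60 mm, Ī = 12.56637 mm⁴.
Centroid: ȳ = ΣA·y / ΣA = 42.99473 mm.
Transfer each piece to the centroidal x-axis using Ī + A·d² with d = y − 42.99473:
  flange: d = -37.99473 mm → contributes +1 161 546 mm⁴
  web: d = 17.00527 mm → contributes +2 020 522 mm⁴
  hole: d = 17.00527 mm → contributes −3646.498 mm⁴
Total I = 3 178 422 mm⁴.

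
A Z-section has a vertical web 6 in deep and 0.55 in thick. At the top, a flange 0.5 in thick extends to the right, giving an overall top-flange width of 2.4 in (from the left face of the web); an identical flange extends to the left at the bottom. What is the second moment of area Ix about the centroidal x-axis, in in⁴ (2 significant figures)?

Ix ≈ 24 in⁴

Break the section into simple shapes (no overlaps), measuring from the bottom-left corner of the bounding box.
Web: 0.55 × 6, A = 3.3 in², y = 3 in, Ī = 9.9 in⁴.
Top flange (beyond web): 1.85 × 0.5, A = 0.925 in², y = 5.75 in, Ī = 0.01927 in⁴.
Bottom flange (beyond web): 1.85 × 0.5, A = 0.925 in², y = 0.25 in, Ī = 0.01927 in⁴.
Centroid: ȳ = ΣA·y / ΣA = 3 in.
Transfer each piece to the centroidal x-axis using Ī + A·d² with d = y − 3:
  web: d = 0 in → contributes +9.9 in⁴
  top flange (beyond web): d = 2.75 in → contributes +7.015 in⁴
  bottom flange (beyond web): d = -2.75 in → contributes +7.015 in⁴
Total I = 23.93 in⁴.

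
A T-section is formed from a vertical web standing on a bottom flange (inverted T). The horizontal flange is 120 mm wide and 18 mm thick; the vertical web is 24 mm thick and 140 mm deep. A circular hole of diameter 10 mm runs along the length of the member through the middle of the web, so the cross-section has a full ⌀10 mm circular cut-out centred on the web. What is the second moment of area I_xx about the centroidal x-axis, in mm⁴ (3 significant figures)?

Treat the section as a set of non-overlapping primitives; coordinates are from the bounding-box lower-left.
Flange: 120 × 18, A = 2 160 mm², y = 9 mm, Ī = 58 320 mm⁴.
Web: 24 × 140, A = 3 360 mm², y = 88 mm, Ī = 5 488 000 mm⁴.
Hole (subtracted): ⌀10, A = 78.54 mm², y = 88 mm, Ī = 490.87 mm⁴.
Centroid: ȳ = ΣA·y / ΣA = 56.641 mm.
Transfer each piece to the centroidal x-axis using Ī + A·d² with d = y − 56.641:
  flange: d = -47.641 mm → contributes +4 960 749 mm⁴
  web: d = 31.359 mm → contributes +8 792 228 mm⁴
  hole: d = 31.359 mm → contributes −77 727 mm⁴
Total I = 13 675 250 mm⁴.

I_xx ≈ 1.37 × 10⁷ mm⁴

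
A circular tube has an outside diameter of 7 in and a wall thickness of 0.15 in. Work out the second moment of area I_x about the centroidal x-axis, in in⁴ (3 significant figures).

I_x ≈ 18.9 in⁴

Treat the section as a set of non-overlapping primitives; coordinates are from the bounding-box lower-left.
Outer circle: ⌀7, A = 38.485 in², y = 3.5 in, Ī = 117.86 in⁴.
Bore (subtracted): ⌀6.7, A = 35.257 in², y = 3.5 in, Ī = 98.917 in⁴.
By symmetry the centroid is at mid-height, ȳ = 3.5 in.
All pieces are centred on the centroidal x-axis, so I = ΣĪ (holes subtracted) = 18.942 in⁴.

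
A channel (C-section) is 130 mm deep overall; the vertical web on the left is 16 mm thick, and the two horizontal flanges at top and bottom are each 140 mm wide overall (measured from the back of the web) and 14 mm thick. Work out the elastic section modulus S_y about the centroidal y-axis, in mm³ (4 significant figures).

Break the section into simple shapes (no overlaps), measuring from the bottom-left corner of the bounding box.
Web: 16 × 130, A = 2 080 mm², x = 8 mm, Ī = 44373.3 mm⁴.
Top flange (beyond web): 124 × 14, A = 1 736 mm², x = 78 mm, Ī = 2 224 395 mm⁴.
Bottom flange (beyond web): 124 × 14, A = 1 736 mm², x = 78 mm, Ī = 2 224 395 mm⁴.
Centroid: x̄ = ΣA·x / ΣA = 51.7752 mm.
Transfer each piece to the centroidal y-axis using Ī + A·d² with d = x − 51.7752:
  web: d = -43.7752 mm → contributes +4 030 214 mm⁴
  top flange (beyond web): d = 26.2248 mm → contributes +3 418 310 mm⁴
  bottom flange (beyond web): d = 26.2248 mm → contributes +3 418 310 mm⁴
Total I = 10 866 834 mm⁴.
Extreme fibre distance c = 88.2248 mm; S = I/c = 123 172 mm³.

S_y ≈ 1.232 × 10⁵ mm³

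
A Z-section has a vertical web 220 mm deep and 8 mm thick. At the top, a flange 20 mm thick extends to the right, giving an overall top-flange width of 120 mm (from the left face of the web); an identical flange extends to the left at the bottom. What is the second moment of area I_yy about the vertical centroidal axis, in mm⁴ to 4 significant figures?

I_yy ≈ 2.082 × 10⁷ mm⁴

Split into non-overlapping primitives; take the origin at the lower-left of the bounding box.
Web: 8 × 220, A = 1 760 mm², x = 116 mm, Ī = 9386.67 mm⁴.
Top flange (beyond web): 112 × 20, A = 2 240 mm², x = 176 mm, Ī = 2 341 547 mm⁴.
Bottom flange (beyond web): 112 × 20, A = 2 240 mm², x = 56 mm, Ī = 2 341 547 mm⁴.
Centroid: x̄ = ΣA·x / ΣA = 116 mm.
Transfer each piece to the vertical centroidal axis using Ī + A·d² with d = x − 116:
  web: d = 0 mm → contributes +9386.67 mm⁴
  top flange (beyond web): d = 60 mm → contributes +10 405 547 mm⁴
  bottom flange (beyond web): d = -60 mm → contributes +10 405 547 mm⁴
Total I = 20 820 480 mm⁴.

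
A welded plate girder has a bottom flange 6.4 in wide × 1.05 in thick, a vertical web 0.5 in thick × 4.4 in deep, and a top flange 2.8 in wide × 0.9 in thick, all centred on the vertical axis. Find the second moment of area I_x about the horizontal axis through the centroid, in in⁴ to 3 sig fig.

Break the section into simple shapes (no overlaps), measuring from the bottom-left corner of the bounding box.
Bottom plate: 6.4 × 1.05, A = 6.72 in², y = 0.525 in, Ī = 0.6174 in⁴.
Web plate: 0.5 × 4.4, A = 2.2 in², y = 3.25 in, Ī = 3.5493 in⁴.
Top plate: 2.8 × 0.9, A = 2.52 in², y = 5.9 in, Ī = 0.1701 in⁴.
Centroid: ȳ = ΣA·y / ΣA = 2.233 in.
Transfer each piece to the horizontal axis through the centroid using Ī + A·d² with d = y − 2.233:
  bottom plate: d = -1.708 in → contributes +20.222 in⁴
  web plate: d = 1.017 in → contributes +5.8246 in⁴
  top plate: d = 3.667 in → contributes +34.055 in⁴
Total I = 60.102 in⁴.

I_x ≈ 60.1 in⁴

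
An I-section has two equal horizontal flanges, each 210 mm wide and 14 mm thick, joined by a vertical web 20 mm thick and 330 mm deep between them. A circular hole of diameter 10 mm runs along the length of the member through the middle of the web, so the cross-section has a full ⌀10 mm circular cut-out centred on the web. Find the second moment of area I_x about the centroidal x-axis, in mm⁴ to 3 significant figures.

I_x ≈ 2.34 × 10⁸ mm⁴

Decompose the section into non-overlapping parts with the origin at the bottom-left of its bounding rectangle.
Bottom flange: 210 × 14, A = 2 940 mm², y = 7 mm, Ī = 48 020 mm⁴.
Web: 20 × 330, A = 6 600 mm², y = 179 mm, Ī = 59 895 000 mm⁴.
Top flange: 210 × 14, A = 2 940 mm², y = 351 mm, Ī = 48 020 mm⁴.
Hole (subtracted): ⌀10, A = 78.54 mm², y = 179 mm, Ī = 490.87 mm⁴.
By symmetry the centroid is at mid-height, ȳ = 179 mm.
Transfer each piece to the centroidal x-axis using Ī + A·d² with d = y − 179:
  bottom flange: d = -172 mm → contributes +87 024 980 mm⁴
  web: d = 0 mm → contributes +59 895 000 mm⁴
  top flange: d = 172 mm → contributes +87 024 980 mm⁴
  hole: d = 0 mm → contributes −490.87 mm⁴
Total I = 233 944 469 mm⁴.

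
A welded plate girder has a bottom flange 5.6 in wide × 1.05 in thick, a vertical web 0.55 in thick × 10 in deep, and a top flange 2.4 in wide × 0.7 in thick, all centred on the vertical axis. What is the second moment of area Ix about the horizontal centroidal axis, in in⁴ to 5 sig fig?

Decompose the section into non-overlapping parts with the origin at the bottom-left of its bounding rectangle.
Bottom plate: 5.6 × 1.05, A = 5.88 in², y = 0.525 in, Ī = 0.540225 in⁴.
Web plate: 0.55 × 10, A = 5.5 in², y = 6.05 in, Ī = 45.83333 in⁴.
Top plate: 2.4 × 0.7, A = 1.68 in², y = 11.4 in, Ī = 0.0686 in⁴.
Centroid: ȳ = ΣA·y / ΣA = 4.250689 in.
Transfer each piece to the horizontal centroidal axis using Ī + A·d² with d = y − 4.250689:
  bottom plate: d = -3.725689 in → contributes +82.15909 in⁴
  web plate: d = 1.799311 in → contributes +63.63969 in⁴
  top plate: d = 7.149311 in → contributes +85.93785 in⁴
Total I = 231.7366 in⁴.

Ix ≈ 231.74 in⁴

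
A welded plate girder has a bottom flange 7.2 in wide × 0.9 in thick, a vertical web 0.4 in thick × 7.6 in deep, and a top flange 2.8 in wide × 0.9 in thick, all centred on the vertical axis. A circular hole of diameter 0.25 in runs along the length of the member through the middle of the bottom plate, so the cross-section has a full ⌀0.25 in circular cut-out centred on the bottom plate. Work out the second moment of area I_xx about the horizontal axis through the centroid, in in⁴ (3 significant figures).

Decompose the section into non-overlapping parts with the origin at the bottom-left of its bounding rectangle.
Bottom plate: 7.2 × 0.9, A = 6.48 in², y = 0.45 in, Ī = 0.4374 in⁴.
Web plate: 0.4 × 7.6, A = 3.04 in², y = 4.7 in, Ī = 14.633 in⁴.
Top plate: 2.8 × 0.9, A = 2.52 in², y = 8.95 in, Ī = 0.1701 in⁴.
Hole (subtracted): ⌀0.25, A = 0.049087 in², y = 0.45 in, Ī = 0.00019175 in⁴.
Centroid: ȳ = ΣA·y / ΣA = 3.3138 in.
Transfer each piece to the horizontal axis through the centroid using Ī + A·d² with d = y − 3.3138:
  bottom plate: d = -2.8638 in → contributes +53.583 in⁴
  web plate: d = 1.3862 in → contributes +20.474 in⁴
  top plate: d = 5.6362 in → contributes +80.221 in⁴
  hole: d = -2.8638 in → contributes −0.40278 in⁴
Total I = 153.88 in⁴.

I_xx ≈ 154 in⁴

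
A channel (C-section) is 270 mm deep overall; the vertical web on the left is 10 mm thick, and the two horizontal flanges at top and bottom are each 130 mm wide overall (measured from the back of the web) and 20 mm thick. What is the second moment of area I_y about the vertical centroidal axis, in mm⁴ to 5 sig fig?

Decompose the section into non-overlapping parts with the origin at the bottom-left of its bounding rectangle.
Web: 10 × 270, A = 2 700 mm², x = 5 mm, Ī = 22 500 mm⁴.
Top flange (beyond web): 120 × 20, A = 2 400 mm², x = 70 mm, Ī = 2 880 000 mm⁴.
Bottom flange (beyond web): 120 × 20, A = 2 400 mm², x = 70 mm, Ī = 2 880 000 mm⁴.
Centroid: x̄ = ΣA·x / ΣA = 46.6 mm.
Transfer each piece to the vertical centroidal axis using Ī + A·d² with d = x − 46.6:
  web: d = -41.6 mm → contributes +4 695 012 mm⁴
  top flange (beyond web): d = 23.4 mm → contributes +4 194 144 mm⁴
  bottom flange (beyond web): d = 23.4 mm → contributes +4 194 144 mm⁴
Total I = 13 083 300 mm⁴.

I_y ≈ 1.3083 × 10⁷ mm⁴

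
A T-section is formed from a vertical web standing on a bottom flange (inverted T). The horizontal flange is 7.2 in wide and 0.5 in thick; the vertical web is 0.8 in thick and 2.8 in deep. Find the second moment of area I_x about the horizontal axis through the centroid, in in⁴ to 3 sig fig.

I_x ≈ 5.30 in⁴

Treat the section as a set of non-overlapping primitives; coordinates are from the bounding-box lower-left.
Flange: 7.2 × 0.5, A = 3.6 in², y = 0.25 in, Ī = 0.075 in⁴.
Web: 0.8 × 2.8, A = 2.24 in², y = 1.9 in, Ī = 1.4635 in⁴.
Centroid: ȳ = ΣA·y / ΣA = 0.88288 in.
Transfer each piece to the horizontal axis through the centroid using Ī + A·d² with d = y − 0.88288:
  flange: d = -0.63288 in → contributes +1.5169 in⁴
  web: d = 1.0171 in → contributes +3.7808 in⁴
Total I = 5.2978 in⁴.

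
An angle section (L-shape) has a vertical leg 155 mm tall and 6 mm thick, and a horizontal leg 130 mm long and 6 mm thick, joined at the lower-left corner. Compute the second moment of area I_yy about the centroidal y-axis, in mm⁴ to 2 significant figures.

I_yy ≈ 2.7 × 10⁶ mm⁴

Treat the section as a set of non-overlapping primitives; coordinates are from the bounding-box lower-left.
Vertical leg: 6 × 155, A = 930 mm², x = 3 mm, Ī = 2 790 mm⁴.
Horizontal leg (remainder): 124 × 6, A = 744 mm², x = 68 mm, Ī = 953 312 mm⁴.
Centroid: x̄ = ΣA·x / ΣA = 31.89 mm.
Transfer each piece to the centroidal y-axis using Ī + A·d² with d = x − 31.89:
  vertical leg: d = -28.89 mm → contributes +778 938 mm⁴
  horizontal leg (remainder): d = 36.11 mm → contributes +1 923 497 mm⁴
Total I = 2 702 435 mm⁴.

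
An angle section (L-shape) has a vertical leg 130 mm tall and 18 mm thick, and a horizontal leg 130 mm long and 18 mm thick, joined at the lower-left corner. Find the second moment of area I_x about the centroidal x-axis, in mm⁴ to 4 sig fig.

I_x ≈ 6.746 × 10⁶ mm⁴

Treat the section as a set of non-overlapping primitives; coordinates are from the bounding-box lower-left.
Vertical leg: 18 × 130, A = 2 340 mm², y = 65 mm, Ī = 3 295 500 mm⁴.
Horizontal leg (remainder): 112 × 18, A = 2 016 mm², y = 9 mm, Ī = 54 432 mm⁴.
Centroid: ȳ = ΣA·y / ΣA = 39.0826 mm.
Transfer each piece to the centroidal x-axis using Ī + A·d² with d = y − 39.0826:
  vertical leg: d = 25.9174 mm → contributes +4 867 300 mm⁴
  horizontal leg (remainder): d = -30.0826 mm → contributes +1 878 842 mm⁴
Total I = 6 746 142 mm⁴.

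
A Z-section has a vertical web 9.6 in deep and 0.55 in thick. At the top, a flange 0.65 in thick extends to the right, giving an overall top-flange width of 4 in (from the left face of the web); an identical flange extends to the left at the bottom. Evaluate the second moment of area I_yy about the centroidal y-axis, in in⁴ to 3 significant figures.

I_yy ≈ 22.5 in⁴

Split into non-overlapping primitives; take the origin at the lower-left of the bounding box.
Web: 0.55 × 9.6, A = 5.28 in², x = 3.725 in, Ī = 0.1331 in⁴.
Top flange (beyond web): 3.45 × 0.65, A = 2.2425 in², x = 5.725 in, Ī = 2.2243 in⁴.
Bottom flange (beyond web): 3.45 × 0.65, A = 2.2425 in², x = 1.725 in, Ī = 2.2243 in⁴.
Centroid: x̄ = ΣA·x / ΣA = 3.725 in.
Transfer each piece to the centroidal y-axis using Ī + A·d² with d = x − 3.725:
  web: d = 0 in → contributes +0.1331 in⁴
  top flange (beyond web): d = 2 in → contributes +11.194 in⁴
  bottom flange (beyond web): d = -2 in → contributes +11.194 in⁴
Total I = 22.522 in⁴.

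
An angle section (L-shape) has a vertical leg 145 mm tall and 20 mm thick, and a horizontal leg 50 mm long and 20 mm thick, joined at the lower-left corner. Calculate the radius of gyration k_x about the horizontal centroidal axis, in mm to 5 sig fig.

Split into non-overlapping primitives; take the origin at the lower-left of the bounding box.
Vertical leg: 20 × 145, A = 2 900 mm², y = 72.5 mm, Ī = 5 081 042 mm⁴.
Horizontal leg (remainder): 30 × 20, A = 600 mm², y = 10 mm, Ī = 20 000 mm⁴.
Centroid: ȳ = ΣA·y / ΣA = 61.78571 mm.
Transfer each piece to the horizontal centroidal axis using Ī + A·d² with d = y − 61.78571:
  vertical leg: d = 10.71429 mm → contributes +5 413 950 mm⁴
  horizontal leg (remainder): d = -51.78571 mm → contributes +1 629 056 mm⁴
Total I = 7 043 006 mm⁴.
Radius of gyration: k = √(I/A) = √(7 043 006 / 3 500) = 44.85853 mm.

k_x ≈ 44.859 mm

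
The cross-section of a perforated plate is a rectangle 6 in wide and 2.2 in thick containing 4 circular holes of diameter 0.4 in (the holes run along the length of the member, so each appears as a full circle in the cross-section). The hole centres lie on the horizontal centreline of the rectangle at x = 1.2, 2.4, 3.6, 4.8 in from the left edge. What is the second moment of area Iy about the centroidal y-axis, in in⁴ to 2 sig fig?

Treat the section as a set of non-overlapping primitives; coordinates are from the bounding-box lower-left.
Plate: 6 × 2.2, A = 13.2 in², x = 3 in, Ī = 39.6 in⁴.
Hole 1 (subtracted): ⌀0.4, A = 0.1257 in², x = 1.2 in, Ī = 0.001257 in⁴.
Hole 2 (subtracted): ⌀0.4, A = 0.1257 in², x = 2.4 in, Ī = 0.001257 in⁴.
Hole 3 (subtracted): ⌀0.4, A = 0.1257 in², x = 3.6 in, Ī = 0.001257 in⁴.
Hole 4 (subtracted): ⌀0.4, A = 0.1257 in², x = 4.8 in, Ī = 0.001257 in⁴.
By symmetry the centroid is at mid-width, x̄ = 3 in.
Transfer each piece to the centroidal y-axis using Ī + A·d² with d = x − 3:
  plate: d = 0 in → contributes +39.6 in⁴
  hole 1: d = -1.8 in → contributes −0.4084 in⁴
  hole 2: d = -0.6 in → contributes −0.0465 in⁴
  hole 3: d = 0.6 in → contributes −0.0465 in⁴
  hole 4: d = 1.8 in → contributes −0.4084 in⁴
Total I = 38.69 in⁴.

Iy ≈ 39 in⁴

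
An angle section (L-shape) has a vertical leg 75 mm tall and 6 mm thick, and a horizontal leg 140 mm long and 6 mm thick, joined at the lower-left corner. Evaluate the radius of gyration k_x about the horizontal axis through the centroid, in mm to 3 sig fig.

k_x ≈ 21.1 mm

Split into non-overlapping primitives; take the origin at the lower-left of the bounding box.
Vertical leg: 6 × 75, A = 450 mm², y = 37.5 mm, Ī = 210 938 mm⁴.
Horizontal leg (remainder): 134 × 6, A = 804 mm², y = 3 mm, Ī = 2 412 mm⁴.
Centroid: ȳ = ΣA·y / ΣA = 15.38 mm.
Transfer each piece to the horizontal axis through the centroid using Ī + A·d² with d = y − 15.38:
  vertical leg: d = 22.12 mm → contributes +431 112 mm⁴
  horizontal leg (remainder): d = -12.38 mm → contributes +125 644 mm⁴
Total I = 556 757 mm⁴.
Radius of gyration: k = √(I/A) = √(556 757 / 1 254) = 21.071 mm.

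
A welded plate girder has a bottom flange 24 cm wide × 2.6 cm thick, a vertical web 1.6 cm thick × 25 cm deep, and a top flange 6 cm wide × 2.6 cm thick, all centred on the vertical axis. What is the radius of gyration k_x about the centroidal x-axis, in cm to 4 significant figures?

k_x ≈ 10.68 cm

Treat the section as a set of non-overlapping primitives; coordinates are from the bounding-box lower-left.
Bottom plate: 24 × 2.6, A = 62.4 cm², y = 1.3 cm, Ī = 35.152 cm⁴.
Web plate: 1.6 × 25, A = 40 cm², y = 15.1 cm, Ī = 2083.33 cm⁴.
Top plate: 6 × 2.6, A = 15.6 cm², y = 28.9 cm, Ī = 8.788 cm⁴.
Centroid: ȳ = ΣA·y / ΣA = 9.62678 cm.
Transfer each piece to the centroidal x-axis using Ī + A·d² with d = y − 9.62678:
  bottom plate: d = -8.32678 cm → contributes +4361.67 cm⁴
  web plate: d = 5.47322 cm → contributes +3281.58 cm⁴
  top plate: d = 19.2732 cm → contributes +5803.52 cm⁴
Total I = 13446.8 cm⁴.
Radius of gyration: k = √(I/A) = √(13446.8 / 118) = 10.675 cm.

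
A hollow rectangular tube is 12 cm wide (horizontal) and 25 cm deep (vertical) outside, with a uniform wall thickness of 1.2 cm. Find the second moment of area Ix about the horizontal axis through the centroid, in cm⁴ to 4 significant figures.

Ix ≈ 6390 cm⁴

Break the section into simple shapes (no overlaps), measuring from the bottom-left corner of the bounding box.
Outer rectangle: 12 × 25, A = 300 cm², y = 12.5 cm, Ī = 15 625 cm⁴.
Inner void (subtracted): 9.6 × 22.6, A = 216.96 cm², y = 12.5 cm, Ī = 9234.54 cm⁴.
By symmetry the centroid is at mid-height, ȳ = 12.5 cm.
All pieces are centred on the horizontal axis through the centroid, so I = ΣĪ (holes subtracted) = 6390.46 cm⁴.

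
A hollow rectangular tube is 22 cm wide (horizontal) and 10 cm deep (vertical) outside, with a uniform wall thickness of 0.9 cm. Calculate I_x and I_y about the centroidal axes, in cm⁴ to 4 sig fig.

I_x ≈ 905.2 cm⁴, I_y ≈ 3241 cm⁴

Break the section into simple shapes (no overlaps), measuring from the bottom-left corner of the bounding box.
Outer rectangle: 22 × 10, A = 220 cm², y = 5 cm, Ī = 1833.33 cm⁴.
Inner void (subtracted): 20.2 × 8.2, A = 165.64 cm², y = 5 cm, Ī = 928.136 cm⁴.
By symmetry the centroid is at mid-height, ȳ = 5 cm.
All pieces are centred on the centroidal x-axis, so I = ΣĪ (holes subtracted) = 905.197 cm⁴.
Repeating about the centroidal y-axis gives I_y = 3241.02 cm⁴.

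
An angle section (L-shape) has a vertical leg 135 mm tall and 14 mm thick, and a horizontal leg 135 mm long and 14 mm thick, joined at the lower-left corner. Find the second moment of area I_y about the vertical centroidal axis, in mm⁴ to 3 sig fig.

Break the section into simple shapes (no overlaps), measuring from the bottom-left corner of the bounding box.
Vertical leg: 14 × 135, A = 1 890 mm², x = 7 mm, Ī = 30 870 mm⁴.
Horizontal leg (remainder): 121 × 14, A = 1 694 mm², x = 74.5 mm, Ī = 2 066 821 mm⁴.
Centroid: x̄ = ΣA·x / ΣA = 38.904 mm.
Transfer each piece to the vertical centroidal axis using Ī + A·d² with d = x − 38.904:
  vertical leg: d = -31.904 mm → contributes +1 954 671 mm⁴
  horizontal leg (remainder): d = 35.596 mm → contributes +4 213 211 mm⁴
Total I = 6 167 882 mm⁴.

I_y ≈ 6.17 × 10⁶ mm⁴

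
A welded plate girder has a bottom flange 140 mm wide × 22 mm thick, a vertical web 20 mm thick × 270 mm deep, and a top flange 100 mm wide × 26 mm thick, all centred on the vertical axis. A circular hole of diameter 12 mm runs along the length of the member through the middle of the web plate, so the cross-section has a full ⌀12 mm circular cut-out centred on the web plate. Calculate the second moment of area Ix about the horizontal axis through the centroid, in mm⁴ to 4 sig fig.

Split into non-overlapping primitives; take the origin at the lower-left of the bounding box.
Bottom plate: 140 × 22, A = 3 080 mm², y = 11 mm, Ī = 124 227 mm⁴.
Web plate: 20 × 270, A = 5 400 mm², y = 157 mm, Ī = 32 805 000 mm⁴.
Top plate: 100 × 26, A = 2 600 mm², y = 305 mm, Ī = 146 467 mm⁴.
Hole (subtracted): ⌀12, A = 113.097 mm², y = 157 mm, Ī = 1017.88 mm⁴.
Centroid: ȳ = ΣA·y / ΣA = 151.084 mm.
Transfer each piece to the horizontal axis through the centroid using Ī + A·d² with d = y − 151.084:
  bottom plate: d = -140.084 mm → contributes +60 564 705 mm⁴
  web plate: d = 5.91598 mm → contributes +32 993 994 mm⁴
  top plate: d = 153.916 mm → contributes +61 740 803 mm⁴
  hole: d = 5.91598 mm → contributes −4976.15 mm⁴
Total I = 155 294 527 mm⁴.

Ix ≈ 1.553 × 10⁸ mm⁴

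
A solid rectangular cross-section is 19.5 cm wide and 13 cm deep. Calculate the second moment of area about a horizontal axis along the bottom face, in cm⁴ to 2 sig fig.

The section: 19.5 × 13, A = 253.5 cm², y = 6.5 cm, Ī = 3 570 cm⁴.
Transfer it to the bottom edge using Ī + A·d² with d = y − 0:
  the section: d = 6.5 cm → contributes +14 281 cm⁴
Total I = 14 281 cm⁴.

I_base ≈ 1.4 × 10⁴ cm⁴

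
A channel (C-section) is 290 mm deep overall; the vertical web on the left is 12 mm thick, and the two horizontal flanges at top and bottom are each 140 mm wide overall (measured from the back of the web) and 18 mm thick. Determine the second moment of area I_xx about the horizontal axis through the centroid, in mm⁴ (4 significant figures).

I_xx ≈ 1.097 × 10⁸ mm⁴

Decompose the section into non-overlapping parts with the origin at the bottom-left of its bounding rectangle.
Web: 12 × 290, A = 3 480 mm², y = 145 mm, Ī = 24 389 000 mm⁴.
Top flange (beyond web): 128 × 18, A = 2 304 mm², y = 281 mm, Ī = 62 208 mm⁴.
Bottom flange (beyond web): 128 × 18, A = 2 304 mm², y = 9 mm, Ī = 62 208 mm⁴.
By symmetry the centroid is at mid-height, ȳ = 145 mm.
Transfer each piece to the horizontal axis through the centroid using Ī + A·d² with d = y − 145:
  web: d = 0 mm → contributes +24 389 000 mm⁴
  top flange (beyond web): d = 136 mm → contributes +42 676 992 mm⁴
  bottom flange (beyond web): d = -136 mm → contributes +42 676 992 mm⁴
Total I = 109 742 984 mm⁴.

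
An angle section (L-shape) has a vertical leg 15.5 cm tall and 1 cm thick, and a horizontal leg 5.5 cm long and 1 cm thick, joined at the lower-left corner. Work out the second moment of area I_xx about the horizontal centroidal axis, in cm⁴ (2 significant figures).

I_xx ≈ 490 cm⁴

Decompose the section into non-overlapping parts with the origin at the bottom-left of its bounding rectangle.
Vertical leg: 1 × 15.5, A = 15.5 cm², y = 7.75 cm, Ī = 310.3 cm⁴.
Horizontal leg (remainder): 4.5 × 1, A = 4.5 cm², y = 0.5 cm, Ī = 0.375 cm⁴.
Centroid: ȳ = ΣA·y / ΣA = 6.119 cm.
Transfer each piece to the horizontal centroidal axis using Ī + A·d² with d = y − 6.119:
  vertical leg: d = 1.631 cm → contributes +351.6 cm⁴
  horizontal leg (remainder): d = -5.619 cm → contributes +142.4 cm⁴
Total I = 494 cm⁴.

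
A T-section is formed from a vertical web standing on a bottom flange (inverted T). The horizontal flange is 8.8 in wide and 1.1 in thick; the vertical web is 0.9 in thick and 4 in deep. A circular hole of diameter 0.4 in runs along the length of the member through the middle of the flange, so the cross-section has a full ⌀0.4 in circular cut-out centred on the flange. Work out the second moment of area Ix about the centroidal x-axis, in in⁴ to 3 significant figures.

Ix ≈ 22.8 in⁴

Split into non-overlapping primitives; take the origin at the lower-left of the bounding box.
Flange: 8.8 × 1.1, A = 9.68 in², y = 0.55 in, Ī = 0.97607 in⁴.
Web: 0.9 × 4, A = 3.6 in², y = 3.1 in, Ī = 4.8 in⁴.
Hole (subtracted): ⌀0.4, A = 0.12566 in², y = 0.55 in, Ī = 0.0012566 in⁴.
Centroid: ȳ = ΣA·y / ΣA = 1.2479 in.
Transfer each piece to the centroidal x-axis using Ī + A·d² with d = y − 1.2479:
  flange: d = -0.69787 in → contributes +5.6904 in⁴
  web: d = 1.8521 in → contributes +17.149 in⁴
  hole: d = -0.69787 in → contributes −0.062457 in⁴
Total I = 22.777 in⁴.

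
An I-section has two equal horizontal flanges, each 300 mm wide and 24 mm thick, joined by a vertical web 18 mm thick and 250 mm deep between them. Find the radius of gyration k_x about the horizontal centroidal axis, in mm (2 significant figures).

k_x ≈ 120 mm

Break the section into simple shapes (no overlaps), measuring from the bottom-left corner of the bounding box.
Bottom flange: 300 × 24, A = 7 200 mm², y = 12 mm, Ī = 345 600 mm⁴.
Web: 18 × 250, A = 4 500 mm², y = 149 mm, Ī = 23 437 500 mm⁴.
Top flange: 300 × 24, A = 7 200 mm², y = 286 mm, Ī = 345 600 mm⁴.
By symmetry the centroid is at mid-height, ȳ = 149 mm.
Transfer each piece to the horizontal centroidal axis using Ī + A·d² with d = y − 149:
  bottom flange: d = -137 mm → contributes +135 482 400 mm⁴
  web: d = 0 mm → contributes +23 437 500 mm⁴
  top flange: d = 137 mm → contributes +135 482 400 mm⁴
Total I = 294 402 300 mm⁴.
Radius of gyration: k = √(I/A) = √(294 402 300 / 18 900) = 124.8 mm.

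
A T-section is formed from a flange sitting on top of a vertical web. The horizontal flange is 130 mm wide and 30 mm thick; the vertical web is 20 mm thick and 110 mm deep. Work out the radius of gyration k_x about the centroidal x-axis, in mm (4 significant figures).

k_x ≈ 39.26 mm

Break the section into simple shapes (no overlaps), measuring from the bottom-left corner of the bounding box.
Flange: 130 × 30, A = 3 900 mm², y = 125 mm, Ī = 292 500 mm⁴.
Web: 20 × 110, A = 2 200 mm², y = 55 mm, Ī = 2 218 333 mm⁴.
Centroid: ȳ = ΣA·y / ΣA = 99.7541 mm.
Transfer each piece to the centroidal x-axis using Ī + A·d² with d = y − 99.7541:
  flange: d = 25.2459 mm → contributes +2 778 187 mm⁴
  web: d = -44.7541 mm → contributes +6 624 778 mm⁴
Total I = 9 402 964 mm⁴.
Radius of gyration: k = √(I/A) = √(9 402 964 / 6 100) = 39.2616 mm.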